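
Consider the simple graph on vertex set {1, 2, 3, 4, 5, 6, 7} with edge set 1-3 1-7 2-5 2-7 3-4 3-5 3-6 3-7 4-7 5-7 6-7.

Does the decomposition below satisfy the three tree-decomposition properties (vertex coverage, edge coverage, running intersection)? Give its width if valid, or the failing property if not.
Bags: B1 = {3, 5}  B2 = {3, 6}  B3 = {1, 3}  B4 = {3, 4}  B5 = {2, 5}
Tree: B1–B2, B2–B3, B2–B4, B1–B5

No — vertex 7 appears in no bag.

A tree decomposition must satisfy three properties: every vertex lies in some bag; for every edge, both endpoints lie together in some bag; and for every vertex, the bags containing it form a connected subtree. Here vertex 7 appears in no bag, so the decomposition is invalid.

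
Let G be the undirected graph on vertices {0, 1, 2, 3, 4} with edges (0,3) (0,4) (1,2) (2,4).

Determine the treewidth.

A width-1 tree decomposition is:
Bags: B1 = {1, 2}  B2 = {2, 4}  B3 = {0, 4}  B4 = {0, 3}
Tree: B1–B2, B2–B3, B3–B4
Every bag has size at most 2, so the width is 2 − 1 = 1 and tw(G) ≤ 1. Any graph with an edge has treewidth ≥ 1, and G has the edge 2–1. Hence tw(G) = 1 exactly.

1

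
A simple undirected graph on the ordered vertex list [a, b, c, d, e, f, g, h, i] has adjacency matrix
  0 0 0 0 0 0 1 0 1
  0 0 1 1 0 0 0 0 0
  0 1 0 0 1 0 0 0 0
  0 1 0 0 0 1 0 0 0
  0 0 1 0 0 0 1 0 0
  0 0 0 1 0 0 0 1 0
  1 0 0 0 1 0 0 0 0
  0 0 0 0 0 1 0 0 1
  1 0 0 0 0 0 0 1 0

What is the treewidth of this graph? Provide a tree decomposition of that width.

Each bag holds 3 vertices, so the decomposition has width 2, which upper-bounds the treewidth. For the lower bound, G contains the cycle h–f–d–b–c–e–g–a–i–h, so G is not a forest; only forests have treewidth ≤ 1, hence tw(G) ≥ 2. Combining the bounds, tw(G) = 2.

Treewidth 2.
One optimal decomposition is:
Bags: B1 = {d, f, h}  B2 = {b, d, h}  B3 = {b, c, h}  B4 = {c, e, h}  B5 = {e, g, h}  B6 = {a, g, h}  B7 = {a, h, i}
Tree: B1–B2, B2–B3, B3–B4, B4–B5, B5–B6, B6–B7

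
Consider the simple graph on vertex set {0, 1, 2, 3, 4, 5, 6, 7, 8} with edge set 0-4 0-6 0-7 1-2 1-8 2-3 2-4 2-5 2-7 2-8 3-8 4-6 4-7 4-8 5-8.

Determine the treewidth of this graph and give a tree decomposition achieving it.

Treewidth 2.
Bags: B1 = {2, 4, 8}  B2 = {2, 3, 8}  B3 = {2, 4, 7}  B4 = {0, 4, 7}  B5 = {1, 2, 8}  B6 = {0, 4, 6}  B7 = {2, 5, 8}
Tree: B1–B2, B1–B3, B3–B4, B1–B5, B4–B6, B1–B7

The largest bag has 3 vertices, giving width 2; this decomposition certifies tw(G) ≤ 2. On the other hand G contains the 3-clique {0, 4, 6}. A clique must lie in a single bag of any decomposition, so no decomposition can have width below 2. Combining the bounds, tw(G) = 2.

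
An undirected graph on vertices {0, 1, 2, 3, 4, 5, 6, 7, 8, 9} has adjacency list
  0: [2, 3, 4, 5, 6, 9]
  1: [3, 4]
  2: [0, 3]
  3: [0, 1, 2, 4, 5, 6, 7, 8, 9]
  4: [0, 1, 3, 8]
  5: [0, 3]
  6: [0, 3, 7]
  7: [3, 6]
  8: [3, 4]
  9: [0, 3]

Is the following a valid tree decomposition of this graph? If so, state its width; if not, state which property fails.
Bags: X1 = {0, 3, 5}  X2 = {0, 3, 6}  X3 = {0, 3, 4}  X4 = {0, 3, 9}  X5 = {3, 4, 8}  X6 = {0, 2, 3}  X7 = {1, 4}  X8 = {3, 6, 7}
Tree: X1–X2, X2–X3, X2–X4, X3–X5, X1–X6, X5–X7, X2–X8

No — edge (3,1) lies in no bag.

A tree decomposition must satisfy three properties: every vertex lies in some bag; for every edge, both endpoints lie together in some bag; and for every vertex, the bags containing it form a connected subtree. Here edge (3,1) lies in no bag, so the decomposition is invalid.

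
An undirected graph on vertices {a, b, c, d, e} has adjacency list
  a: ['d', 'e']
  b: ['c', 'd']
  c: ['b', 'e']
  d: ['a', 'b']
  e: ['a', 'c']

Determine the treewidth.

A width-2 tree decomposition is:
Bags: B1 = {a, b, d}  B2 = {a, b, e}  B3 = {b, c, e}
Tree: B1–B2, B2–B3
Every bag has size at most 3, so the width is 3 − 1 = 2 and tw(G) ≤ 2. Since b–d–a–e–c–b is a cycle in G, G is not acyclic. Forests are exactly the graphs of treewidth ≤ 1, so tw(G) ≥ 2. The upper and lower bounds meet at 2, so that is the treewidth.

2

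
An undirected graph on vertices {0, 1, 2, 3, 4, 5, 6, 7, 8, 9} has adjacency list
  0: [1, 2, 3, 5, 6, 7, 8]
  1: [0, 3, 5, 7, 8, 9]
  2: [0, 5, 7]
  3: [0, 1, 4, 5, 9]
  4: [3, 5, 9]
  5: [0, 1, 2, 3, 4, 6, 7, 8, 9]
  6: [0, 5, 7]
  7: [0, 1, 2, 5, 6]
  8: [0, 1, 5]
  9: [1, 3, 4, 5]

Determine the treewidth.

A width-3 tree decomposition is:
Bags: B1 = {1, 3, 5, 9}  B2 = {0, 1, 3, 5}  B3 = {0, 1, 5, 7}  B4 = {0, 5, 6, 7}  B5 = {0, 1, 5, 8}  B6 = {0, 2, 5, 7}  B7 = {3, 4, 5, 9}
Tree: B1–B2, B2–B3, B3–B4, B2–B5, B3–B6, B1–B7
Each bag holds 4 vertices, so the decomposition has width 3, which upper-bounds the treewidth. For the lower bound, the 4 vertices {0, 1, 5, 8} are pairwise adjacent, and any tree decomposition puts a clique entirely inside one bag — forcing width ≥ 3. Therefore the treewidth is 3.

3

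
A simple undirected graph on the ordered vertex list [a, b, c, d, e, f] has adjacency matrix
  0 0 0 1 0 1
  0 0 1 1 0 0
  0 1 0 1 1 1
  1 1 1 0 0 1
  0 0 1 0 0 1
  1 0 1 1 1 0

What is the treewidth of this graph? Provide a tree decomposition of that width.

The largest bag has 3 vertices, giving width 2; this decomposition certifies tw(G) ≤ 2. For the lower bound, the 3 vertices {c, d, f} are pairwise adjacent, and any tree decomposition puts a clique entirely inside one bag — forcing width ≥ 2. Therefore the treewidth is 2.

Treewidth 2.
Bags: B1 = {c, d, f}  B2 = {a, d, f}  B3 = {b, c, d}  B4 = {c, e, f}
Tree: B1–B2, B1–B3, B1–B4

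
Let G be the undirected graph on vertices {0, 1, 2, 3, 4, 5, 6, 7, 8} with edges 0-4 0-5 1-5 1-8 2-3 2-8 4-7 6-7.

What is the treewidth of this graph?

1

A width-1 tree decomposition is:
Bags: B1 = {2, 3}  B2 = {2, 8}  B3 = {1, 8}  B4 = {1, 5}  B5 = {0, 5}  B6 = {0, 4}  B7 = {4, 7}  B8 = {6, 7}
Tree: B1–B2, B2–B3, B3–B4, B4–B5, B5–B6, B6–B7, B7–B8
Every bag has size at most 2, so the width is 2 − 1 = 1 and tw(G) ≤ 1. Since G has at least one edge (e.g. 3–2), it is not an edgeless graph, so tw(G) ≥ 1. Therefore the treewidth is 1.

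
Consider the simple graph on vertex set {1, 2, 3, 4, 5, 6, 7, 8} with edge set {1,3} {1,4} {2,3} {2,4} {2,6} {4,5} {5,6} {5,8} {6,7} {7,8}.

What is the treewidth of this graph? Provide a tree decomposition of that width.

Each bag holds 3 vertices, so the decomposition has width 2, which upper-bounds the treewidth. For the lower bound, G contains the cycle 7–8–5–6–7, so G is not a forest; only forests have treewidth ≤ 1, hence tw(G) ≥ 2. Hence tw(G) = 2 exactly.

Treewidth 2.
Bags: B1 = {6, 7, 8}  B2 = {5, 6, 8}  B3 = {2, 5, 6}  B4 = {2, 4, 5}  B5 = {2, 3, 4}  B6 = {1, 3, 4}
Tree: B1–B2, B2–B3, B3–B4, B4–B5, B5–B6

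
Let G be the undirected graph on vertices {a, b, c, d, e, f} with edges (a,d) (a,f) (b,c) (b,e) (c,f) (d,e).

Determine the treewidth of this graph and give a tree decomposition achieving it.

The largest bag has 3 vertices, giving width 2; this decomposition certifies tw(G) ≤ 2. The edges a–f–c–b–e–d–a form a cycle, so G is not a tree and its treewidth is at least 2. The upper and lower bounds meet at 2, so that is the treewidth.

Treewidth 2.
Bags: B1 = {a, c, f}  B2 = {a, b, c}  B3 = {a, b, e}  B4 = {a, d, e}
Tree: B1–B2, B2–B3, B3–B4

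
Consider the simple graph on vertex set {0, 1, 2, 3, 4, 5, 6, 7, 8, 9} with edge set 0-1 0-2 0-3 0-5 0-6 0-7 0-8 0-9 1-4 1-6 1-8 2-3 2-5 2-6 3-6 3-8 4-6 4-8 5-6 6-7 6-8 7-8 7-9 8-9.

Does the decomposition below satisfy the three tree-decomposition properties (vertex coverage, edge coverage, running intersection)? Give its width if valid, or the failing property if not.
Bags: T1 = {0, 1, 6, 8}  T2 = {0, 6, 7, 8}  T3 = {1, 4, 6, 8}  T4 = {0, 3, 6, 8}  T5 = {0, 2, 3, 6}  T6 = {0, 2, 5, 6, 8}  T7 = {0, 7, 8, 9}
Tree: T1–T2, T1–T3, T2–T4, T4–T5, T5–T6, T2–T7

A tree decomposition must satisfy three properties: every vertex lies in some bag; for every edge, both endpoints lie together in some bag; and for every vertex, the bags containing it form a connected subtree. Here bags containing vertex 8 are not connected in the tree, so the decomposition is invalid.

No — bags containing vertex 8 are not connected in the tree.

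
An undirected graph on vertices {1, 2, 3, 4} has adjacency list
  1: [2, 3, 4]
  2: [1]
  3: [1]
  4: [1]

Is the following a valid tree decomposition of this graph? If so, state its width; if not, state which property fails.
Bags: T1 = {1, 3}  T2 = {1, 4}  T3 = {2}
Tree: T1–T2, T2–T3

No — edge (1,2) lies in no bag.

A tree decomposition must satisfy three properties: every vertex lies in some bag; for every edge, both endpoints lie together in some bag; and for every vertex, the bags containing it form a connected subtree. Here edge (1,2) lies in no bag, so the decomposition is invalid.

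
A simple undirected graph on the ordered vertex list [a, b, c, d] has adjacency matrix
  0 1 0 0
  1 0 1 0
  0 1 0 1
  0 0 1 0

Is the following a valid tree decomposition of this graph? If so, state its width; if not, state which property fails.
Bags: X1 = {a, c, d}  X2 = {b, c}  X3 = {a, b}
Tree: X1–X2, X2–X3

No — bags containing vertex a are not connected in the tree.

A tree decomposition must satisfy three properties: every vertex lies in some bag; for every edge, both endpoints lie together in some bag; and for every vertex, the bags containing it form a connected subtree. Here bags containing vertex a are not connected in the tree, so the decomposition is invalid.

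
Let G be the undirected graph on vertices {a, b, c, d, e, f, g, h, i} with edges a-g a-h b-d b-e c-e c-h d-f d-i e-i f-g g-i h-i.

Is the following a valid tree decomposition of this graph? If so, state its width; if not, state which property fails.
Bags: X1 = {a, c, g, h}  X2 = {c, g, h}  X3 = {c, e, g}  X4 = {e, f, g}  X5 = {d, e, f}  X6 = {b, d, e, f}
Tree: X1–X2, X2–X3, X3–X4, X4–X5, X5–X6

A tree decomposition must satisfy three properties: every vertex lies in some bag; for every edge, both endpoints lie together in some bag; and for every vertex, the bags containing it form a connected subtree. Here vertex i appears in no bag, so the decomposition is invalid.

No — vertex i appears in no bag.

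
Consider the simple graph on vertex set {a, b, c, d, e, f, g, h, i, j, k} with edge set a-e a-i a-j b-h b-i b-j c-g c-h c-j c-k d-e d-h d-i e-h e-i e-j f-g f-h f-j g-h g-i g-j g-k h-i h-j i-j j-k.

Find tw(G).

3

A width-3 tree decomposition is:
Bags: B1 = {b, h, i, j}  B2 = {e, h, i, j}  B3 = {g, h, i, j}  B4 = {c, g, h, j}  B5 = {d, e, h, i}  B6 = {c, g, j, k}  B7 = {f, g, h, j}  B8 = {a, e, i, j}
Tree: B1–B2, B1–B3, B3–B4, B2–B5, B4–B6, B4–B7, B2–B8
The largest bag has 4 vertices, giving width 3; this decomposition certifies tw(G) ≤ 3. Conversely, {d, e, h, i} is a clique of size 4, and the vertices of any clique must share a bag in every tree decomposition; so some bag has ≥ 4 vertices and tw(G) ≥ 3. Combining the bounds, tw(G) = 3.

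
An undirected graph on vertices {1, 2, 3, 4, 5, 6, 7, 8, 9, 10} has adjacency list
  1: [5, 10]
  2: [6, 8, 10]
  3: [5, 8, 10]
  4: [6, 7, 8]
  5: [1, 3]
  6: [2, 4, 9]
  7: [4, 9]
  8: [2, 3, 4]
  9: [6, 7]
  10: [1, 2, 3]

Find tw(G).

A width-2 tree decomposition is:
Bags: B1 = {4, 7, 9}  B2 = {4, 6, 9}  B3 = {4, 6, 8}  B4 = {2, 6, 8}  B5 = {2, 3, 8}  B6 = {2, 3, 10}  B7 = {3, 5, 10}  B8 = {1, 5, 10}
Tree: B1–B2, B2–B3, B3–B4, B4–B5, B5–B6, B6–B7, B7–B8
The largest bag has 3 vertices, giving width 2; this decomposition certifies tw(G) ≤ 2. For the lower bound, G contains the cycle 7–9–6–4–7, so G is not a forest; only forests have treewidth ≤ 1, hence tw(G) ≥ 2. The upper and lower bounds meet at 2, so that is the treewidth.

2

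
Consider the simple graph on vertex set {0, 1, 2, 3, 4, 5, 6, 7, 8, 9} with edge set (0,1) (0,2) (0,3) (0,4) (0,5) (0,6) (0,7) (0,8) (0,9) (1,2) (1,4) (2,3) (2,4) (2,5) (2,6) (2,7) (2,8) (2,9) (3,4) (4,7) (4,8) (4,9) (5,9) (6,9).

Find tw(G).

3

A width-3 tree decomposition is:
Bags: B1 = {0, 2, 4, 9}  B2 = {0, 2, 3, 4}  B3 = {0, 2, 5, 9}  B4 = {0, 2, 4, 7}  B5 = {0, 2, 6, 9}  B6 = {0, 1, 2, 4}  B7 = {0, 2, 4, 8}
Tree: B1–B2, B1–B3, B2–B4, B1–B5, B1–B6, B2–B7
Each bag holds 4 vertices, so the decomposition has width 3, which upper-bounds the treewidth. On the other hand G contains the 4-clique {0, 1, 2, 4}. A clique must lie in a single bag of any decomposition, so no decomposition can have width below 3. Combining the bounds, tw(G) = 3.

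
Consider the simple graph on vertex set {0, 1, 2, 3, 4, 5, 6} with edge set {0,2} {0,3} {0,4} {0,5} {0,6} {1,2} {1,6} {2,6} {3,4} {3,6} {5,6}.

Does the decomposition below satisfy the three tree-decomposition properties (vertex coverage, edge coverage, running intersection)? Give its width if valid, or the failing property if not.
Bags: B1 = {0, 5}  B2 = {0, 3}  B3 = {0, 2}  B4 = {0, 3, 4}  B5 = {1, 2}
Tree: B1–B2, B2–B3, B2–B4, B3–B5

A tree decomposition must satisfy three properties: every vertex lies in some bag; for every edge, both endpoints lie together in some bag; and for every vertex, the bags containing it form a connected subtree. Here vertex 6 appears in no bag, so the decomposition is invalid.

No — vertex 6 appears in no bag.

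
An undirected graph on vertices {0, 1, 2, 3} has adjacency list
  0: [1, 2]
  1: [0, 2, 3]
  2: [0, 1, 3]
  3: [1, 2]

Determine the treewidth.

2

A width-2 tree decomposition is:
Bags: B1 = {1, 2, 3}  B2 = {0, 1, 2}
Tree: B1–B2
Every bag has size at most 3, so the width is 3 − 1 = 2 and tw(G) ≤ 2. For the lower bound, the 3 vertices {0, 1, 2} are pairwise adjacent, and any tree decomposition puts a clique entirely inside one bag — forcing width ≥ 2. Therefore the treewidth is 2.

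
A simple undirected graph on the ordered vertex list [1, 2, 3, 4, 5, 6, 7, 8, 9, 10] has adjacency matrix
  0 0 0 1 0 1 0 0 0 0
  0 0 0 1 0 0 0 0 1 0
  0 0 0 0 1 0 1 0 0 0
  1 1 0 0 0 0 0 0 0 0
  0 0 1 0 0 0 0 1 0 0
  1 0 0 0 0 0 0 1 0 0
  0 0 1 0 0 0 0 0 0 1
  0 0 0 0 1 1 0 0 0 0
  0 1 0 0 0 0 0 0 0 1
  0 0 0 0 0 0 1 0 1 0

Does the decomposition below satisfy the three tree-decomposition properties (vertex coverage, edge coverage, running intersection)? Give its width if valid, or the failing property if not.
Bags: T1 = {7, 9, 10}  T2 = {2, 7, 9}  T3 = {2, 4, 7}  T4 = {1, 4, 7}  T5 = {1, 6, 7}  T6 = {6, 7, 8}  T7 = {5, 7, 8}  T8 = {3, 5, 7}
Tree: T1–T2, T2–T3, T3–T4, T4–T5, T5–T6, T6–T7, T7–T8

Every vertex of G appears in some bag (union = {1, 2, 3, 4, 5, 6, 7, 8, 9, 10}); every edge is covered by a bag; and for each vertex v the set of bags containing v is connected in the bag tree. The decomposition is therefore valid. The largest bag has 3 vertices, so the width is 2.

Yes; width 2.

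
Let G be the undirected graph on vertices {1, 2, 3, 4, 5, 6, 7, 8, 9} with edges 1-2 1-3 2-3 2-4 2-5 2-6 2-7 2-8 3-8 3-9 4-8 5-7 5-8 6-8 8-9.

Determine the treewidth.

A width-2 tree decomposition is:
Bags: B1 = {2, 5, 8}  B2 = {2, 5, 7}  B3 = {2, 3, 8}  B4 = {1, 2, 3}  B5 = {3, 8, 9}  B6 = {2, 6, 8}  B7 = {2, 4, 8}
Tree: B1–B2, B1–B3, B3–B4, B3–B5, B3–B6, B1–B7
Every bag has size at most 3, so the width is 3 − 1 = 2 and tw(G) ≤ 2. On the other hand G contains the 3-clique {3, 8, 9}. A clique must lie in a single bag of any decomposition, so no decomposition can have width below 2. Therefore the treewidth is 2.

2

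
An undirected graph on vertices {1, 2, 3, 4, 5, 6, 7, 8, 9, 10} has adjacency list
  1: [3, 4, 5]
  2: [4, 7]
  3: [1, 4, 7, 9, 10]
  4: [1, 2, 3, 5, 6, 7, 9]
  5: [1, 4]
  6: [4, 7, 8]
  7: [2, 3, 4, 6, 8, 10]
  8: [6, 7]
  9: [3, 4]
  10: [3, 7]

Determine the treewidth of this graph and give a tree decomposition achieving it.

Treewidth 2.
Bags: B1 = {3, 7, 10}  B2 = {3, 4, 7}  B3 = {4, 6, 7}  B4 = {3, 4, 9}  B5 = {6, 7, 8}  B6 = {1, 3, 4}  B7 = {2, 4, 7}  B8 = {1, 4, 5}
Tree: B1–B2, B2–B3, B2–B4, B3–B5, B2–B6, B2–B7, B6–B8

The largest bag has 3 vertices, giving width 2; this decomposition certifies tw(G) ≤ 2. On the other hand G contains the 3-clique {6, 7, 8}. A clique must lie in a single bag of any decomposition, so no decomposition can have width below 2. Therefore the treewidth is 2.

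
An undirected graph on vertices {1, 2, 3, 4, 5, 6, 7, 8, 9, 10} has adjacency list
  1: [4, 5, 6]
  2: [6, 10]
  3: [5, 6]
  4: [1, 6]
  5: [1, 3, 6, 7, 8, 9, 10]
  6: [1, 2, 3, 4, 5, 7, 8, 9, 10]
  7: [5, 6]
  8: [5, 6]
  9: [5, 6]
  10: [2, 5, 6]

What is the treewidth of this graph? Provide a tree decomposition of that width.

Each bag holds 3 vertices, so the decomposition has width 2, which upper-bounds the treewidth. On the other hand G contains the 3-clique {2, 6, 10}. A clique must lie in a single bag of any decomposition, so no decomposition can have width below 2. Combining the bounds, tw(G) = 2.

Treewidth 2.
One optimal decomposition is:
Bags: B1 = {1, 5, 6}  B2 = {5, 6, 10}  B3 = {5, 6, 7}  B4 = {5, 6, 8}  B5 = {5, 6, 9}  B6 = {3, 5, 6}  B7 = {1, 4, 6}  B8 = {2, 6, 10}
Tree: B1–B2, B2–B3, B2–B4, B1–B5, B3–B6, B1–B7, B2–B8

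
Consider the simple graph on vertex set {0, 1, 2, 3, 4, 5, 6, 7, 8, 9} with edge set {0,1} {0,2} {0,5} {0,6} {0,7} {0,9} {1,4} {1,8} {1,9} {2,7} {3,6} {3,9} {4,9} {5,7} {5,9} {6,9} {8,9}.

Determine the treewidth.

2

A width-2 tree decomposition is:
Bags: B1 = {0, 5, 9}  B2 = {0, 6, 9}  B3 = {0, 1, 9}  B4 = {3, 6, 9}  B5 = {0, 5, 7}  B6 = {0, 2, 7}  B7 = {1, 4, 9}  B8 = {1, 8, 9}
Tree: B1–B2, B2–B3, B2–B4, B1–B5, B5–B6, B3–B7, B3–B8
Each bag holds 3 vertices, so the decomposition has width 2, which upper-bounds the treewidth. On the other hand G contains the 3-clique {0, 1, 9}. A clique must lie in a single bag of any decomposition, so no decomposition can have width below 2. Hence tw(G) = 2 exactly.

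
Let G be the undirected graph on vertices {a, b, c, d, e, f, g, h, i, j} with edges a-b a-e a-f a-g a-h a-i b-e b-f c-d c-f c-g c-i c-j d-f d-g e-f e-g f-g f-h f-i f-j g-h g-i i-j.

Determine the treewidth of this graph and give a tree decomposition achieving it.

Treewidth 3.
One optimal decomposition is:
Bags: B1 = {c, f, g, i}  B2 = {a, f, g, i}  B3 = {c, f, i, j}  B4 = {a, e, f, g}  B5 = {a, b, e, f}  B6 = {c, d, f, g}  B7 = {a, f, g, h}
Tree: B1–B2, B1–B3, B2–B4, B4–B5, B1–B6, B2–B7

The largest bag has 4 vertices, giving width 3; this decomposition certifies tw(G) ≤ 3. Conversely, {c, d, f, g} is a clique of size 4, and the vertices of any clique must share a bag in every tree decomposition; so some bag has ≥ 4 vertices and tw(G) ≥ 3. Combining the bounds, tw(G) = 3.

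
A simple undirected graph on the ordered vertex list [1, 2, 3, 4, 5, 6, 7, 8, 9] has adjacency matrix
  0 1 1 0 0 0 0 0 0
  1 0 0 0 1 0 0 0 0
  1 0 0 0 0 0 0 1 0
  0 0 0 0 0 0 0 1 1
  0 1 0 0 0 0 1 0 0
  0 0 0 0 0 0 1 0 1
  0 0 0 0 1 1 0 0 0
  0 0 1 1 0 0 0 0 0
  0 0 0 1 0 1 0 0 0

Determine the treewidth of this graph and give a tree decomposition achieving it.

Treewidth 2.
One optimal decomposition is:
Bags: B1 = {5, 6, 7}  B2 = {5, 6, 9}  B3 = {4, 5, 9}  B4 = {4, 5, 8}  B5 = {3, 5, 8}  B6 = {1, 3, 5}  B7 = {1, 2, 5}
Tree: B1–B2, B2–B3, B3–B4, B4–B5, B5–B6, B6–B7

Every bag has size at most 3, so the width is 3 − 1 = 2 and tw(G) ≤ 2. For the lower bound, G contains the cycle 5–7–6–9–4–8–3–1–2–5, so G is not a forest; only forests have treewidth ≤ 1, hence tw(G) ≥ 2. The upper and lower bounds meet at 2, so that is the treewidth.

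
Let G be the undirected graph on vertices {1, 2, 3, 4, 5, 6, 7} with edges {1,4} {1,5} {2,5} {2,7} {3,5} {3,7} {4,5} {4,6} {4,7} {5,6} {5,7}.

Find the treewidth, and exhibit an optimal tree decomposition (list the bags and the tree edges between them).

Treewidth 2.
Bags: B1 = {4, 5, 7}  B2 = {1, 4, 5}  B3 = {3, 5, 7}  B4 = {4, 5, 6}  B5 = {2, 5, 7}
Tree: B1–B2, B1–B3, B2–B4, B3–B5

Each bag holds 3 vertices, so the decomposition has width 2, which upper-bounds the treewidth. Conversely, {2, 5, 7} is a clique of size 3, and the vertices of any clique must share a bag in every tree decomposition; so some bag has ≥ 3 vertices and tw(G) ≥ 2. Hence tw(G) = 2 exactly.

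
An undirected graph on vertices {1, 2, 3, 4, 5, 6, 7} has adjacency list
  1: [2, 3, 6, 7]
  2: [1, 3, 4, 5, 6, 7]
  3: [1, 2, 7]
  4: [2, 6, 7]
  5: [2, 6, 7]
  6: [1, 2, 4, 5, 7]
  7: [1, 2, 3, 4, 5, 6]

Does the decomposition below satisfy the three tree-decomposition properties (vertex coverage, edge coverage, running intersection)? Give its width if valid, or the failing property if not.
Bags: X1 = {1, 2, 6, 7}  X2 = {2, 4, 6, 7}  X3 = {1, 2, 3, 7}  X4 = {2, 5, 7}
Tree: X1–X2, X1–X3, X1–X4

No — edge (6,5) lies in no bag.

A tree decomposition must satisfy three properties: every vertex lies in some bag; for every edge, both endpoints lie together in some bag; and for every vertex, the bags containing it form a connected subtree. Here edge (6,5) lies in no bag, so the decomposition is invalid.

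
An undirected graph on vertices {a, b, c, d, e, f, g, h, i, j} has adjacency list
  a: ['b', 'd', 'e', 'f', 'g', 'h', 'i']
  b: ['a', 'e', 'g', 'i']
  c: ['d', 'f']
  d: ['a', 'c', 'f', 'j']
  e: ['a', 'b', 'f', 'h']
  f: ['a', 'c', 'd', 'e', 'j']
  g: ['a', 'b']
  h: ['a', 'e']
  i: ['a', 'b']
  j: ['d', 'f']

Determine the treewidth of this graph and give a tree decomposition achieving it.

Every bag has size at most 3, so the width is 3 − 1 = 2 and tw(G) ≤ 2. On the other hand G contains the 3-clique {d, f, j}. A clique must lie in a single bag of any decomposition, so no decomposition can have width below 2. Combining the bounds, tw(G) = 2.

Treewidth 2.
One optimal decomposition is:
Bags: B1 = {a, e, f}  B2 = {a, b, e}  B3 = {a, d, f}  B4 = {a, e, h}  B5 = {c, d, f}  B6 = {d, f, j}  B7 = {a, b, g}  B8 = {a, b, i}
Tree: B1–B2, B1–B3, B2–B4, B3–B5, B5–B6, B2–B7, B2–B8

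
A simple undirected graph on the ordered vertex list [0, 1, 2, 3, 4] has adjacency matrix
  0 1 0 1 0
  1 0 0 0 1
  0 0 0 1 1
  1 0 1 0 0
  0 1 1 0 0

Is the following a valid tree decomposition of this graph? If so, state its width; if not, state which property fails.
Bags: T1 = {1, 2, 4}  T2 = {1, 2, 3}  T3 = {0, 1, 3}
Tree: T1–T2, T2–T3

Vertex coverage: the bags together contain {0, 1, 2, 3, 4}, the full vertex set. Edge coverage: each edge of G has both endpoints in at least one bag. Running intersection: for every vertex, the bags containing it form a connected subtree. All three properties hold, so this is a valid tree decomposition of width max|bag| − 1 = 2, and hence tw(G) ≤ 2.

Yes; width 2.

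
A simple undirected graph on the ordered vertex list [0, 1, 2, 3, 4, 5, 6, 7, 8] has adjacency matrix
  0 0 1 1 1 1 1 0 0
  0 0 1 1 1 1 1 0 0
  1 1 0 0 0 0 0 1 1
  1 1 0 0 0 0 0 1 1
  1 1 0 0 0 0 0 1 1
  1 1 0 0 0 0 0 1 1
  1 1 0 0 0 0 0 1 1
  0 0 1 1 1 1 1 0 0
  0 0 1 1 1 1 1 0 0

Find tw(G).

4

A width-4 tree decomposition is:
Bags: B1 = {0, 1, 2, 7, 8}  B2 = {0, 1, 5, 7, 8}  B3 = {0, 1, 6, 7, 8}  B4 = {0, 1, 4, 7, 8}  B5 = {0, 1, 3, 7, 8}
Tree: B1–B2, B2–B3, B3–B4, B4–B5
Each bag holds 5 vertices, so the decomposition has width 4, which upper-bounds the treewidth. For the lower bound: the 5 vertex sets {0,2}, {5,7}, {6,8}, {1}, {4} are disjoint, each induces a connected subgraph, and every pair is joined by at least one edge of G. Contracting each set to a single vertex therefore yields K_{5} as a minor, and since treewidth is minor-monotone, tw(G) ≥ tw(K_{5}) = 4. Hence tw(G) = 4 exactly.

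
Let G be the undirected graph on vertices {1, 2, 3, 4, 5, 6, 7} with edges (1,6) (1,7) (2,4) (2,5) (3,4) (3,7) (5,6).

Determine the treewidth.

A width-2 tree decomposition is:
Bags: B1 = {2, 4, 5}  B2 = {3, 4, 5}  B3 = {3, 5, 7}  B4 = {1, 5, 7}  B5 = {1, 5, 6}
Tree: B1–B2, B2–B3, B3–B4, B4–B5
Each bag holds 3 vertices, so the decomposition has width 2, which upper-bounds the treewidth. Since 5–2–4–3–7–1–6–5 is a cycle in G, G is not acyclic. Forests are exactly the graphs of treewidth ≤ 1, so tw(G) ≥ 2. Hence tw(G) = 2 exactly.

2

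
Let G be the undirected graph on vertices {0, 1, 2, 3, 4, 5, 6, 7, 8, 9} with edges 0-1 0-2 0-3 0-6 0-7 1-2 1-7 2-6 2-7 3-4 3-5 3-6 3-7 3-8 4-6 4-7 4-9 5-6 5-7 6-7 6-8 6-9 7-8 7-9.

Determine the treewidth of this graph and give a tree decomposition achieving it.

Each bag holds 4 vertices, so the decomposition has width 3, which upper-bounds the treewidth. On the other hand G contains the 4-clique {0, 1, 2, 7}. A clique must lie in a single bag of any decomposition, so no decomposition can have width below 3. Hence tw(G) = 3 exactly.

Treewidth 3.
One optimal decomposition is:
Bags: B1 = {3, 6, 7, 8}  B2 = {0, 3, 6, 7}  B3 = {0, 2, 6, 7}  B4 = {3, 5, 6, 7}  B5 = {3, 4, 6, 7}  B6 = {4, 6, 7, 9}  B7 = {0, 1, 2, 7}
Tree: B1–B2, B2–B3, B2–B4, B1–B5, B5–B6, B3–B7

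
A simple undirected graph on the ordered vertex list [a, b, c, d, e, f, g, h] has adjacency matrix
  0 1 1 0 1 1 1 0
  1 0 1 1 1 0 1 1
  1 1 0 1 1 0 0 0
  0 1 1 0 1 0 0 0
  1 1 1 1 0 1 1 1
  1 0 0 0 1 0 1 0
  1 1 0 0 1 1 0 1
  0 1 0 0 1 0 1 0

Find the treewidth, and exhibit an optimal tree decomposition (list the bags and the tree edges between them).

Treewidth 3.
Bags: B1 = {a, b, c, e}  B2 = {b, c, d, e}  B3 = {a, b, e, g}  B4 = {a, e, f, g}  B5 = {b, e, g, h}
Tree: B1–B2, B1–B3, B3–B4, B3–B5

Each bag holds 4 vertices, so the decomposition has width 3, which upper-bounds the treewidth. On the other hand G contains the 4-clique {a, e, f, g}. A clique must lie in a single bag of any decomposition, so no decomposition can have width below 3. Combining the bounds, tw(G) = 3.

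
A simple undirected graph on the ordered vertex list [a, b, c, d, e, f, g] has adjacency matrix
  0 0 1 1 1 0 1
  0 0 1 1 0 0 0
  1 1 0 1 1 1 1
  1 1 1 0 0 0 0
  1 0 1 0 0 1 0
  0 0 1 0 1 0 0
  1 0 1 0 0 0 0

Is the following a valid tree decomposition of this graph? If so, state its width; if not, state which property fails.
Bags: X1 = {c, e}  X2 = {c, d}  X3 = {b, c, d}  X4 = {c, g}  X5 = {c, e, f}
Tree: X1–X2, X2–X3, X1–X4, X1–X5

No — vertex a appears in no bag.

A tree decomposition must satisfy three properties: every vertex lies in some bag; for every edge, both endpoints lie together in some bag; and for every vertex, the bags containing it form a connected subtree. Here vertex a appears in no bag, so the decomposition is invalid.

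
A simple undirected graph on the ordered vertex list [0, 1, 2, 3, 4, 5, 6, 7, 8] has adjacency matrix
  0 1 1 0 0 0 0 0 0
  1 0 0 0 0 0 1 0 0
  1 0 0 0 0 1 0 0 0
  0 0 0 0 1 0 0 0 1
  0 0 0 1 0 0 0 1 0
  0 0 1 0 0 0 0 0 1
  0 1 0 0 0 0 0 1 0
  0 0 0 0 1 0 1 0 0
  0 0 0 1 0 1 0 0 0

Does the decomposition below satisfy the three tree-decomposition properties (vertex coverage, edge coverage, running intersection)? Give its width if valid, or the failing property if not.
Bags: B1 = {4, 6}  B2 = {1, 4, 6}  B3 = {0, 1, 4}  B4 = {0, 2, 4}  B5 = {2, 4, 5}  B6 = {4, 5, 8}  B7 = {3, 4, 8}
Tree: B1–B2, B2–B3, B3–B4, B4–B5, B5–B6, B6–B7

No — vertex 7 appears in no bag.

A tree decomposition must satisfy three properties: every vertex lies in some bag; for every edge, both endpoints lie together in some bag; and for every vertex, the bags containing it form a connected subtree. Here vertex 7 appears in no bag, so the decomposition is invalid.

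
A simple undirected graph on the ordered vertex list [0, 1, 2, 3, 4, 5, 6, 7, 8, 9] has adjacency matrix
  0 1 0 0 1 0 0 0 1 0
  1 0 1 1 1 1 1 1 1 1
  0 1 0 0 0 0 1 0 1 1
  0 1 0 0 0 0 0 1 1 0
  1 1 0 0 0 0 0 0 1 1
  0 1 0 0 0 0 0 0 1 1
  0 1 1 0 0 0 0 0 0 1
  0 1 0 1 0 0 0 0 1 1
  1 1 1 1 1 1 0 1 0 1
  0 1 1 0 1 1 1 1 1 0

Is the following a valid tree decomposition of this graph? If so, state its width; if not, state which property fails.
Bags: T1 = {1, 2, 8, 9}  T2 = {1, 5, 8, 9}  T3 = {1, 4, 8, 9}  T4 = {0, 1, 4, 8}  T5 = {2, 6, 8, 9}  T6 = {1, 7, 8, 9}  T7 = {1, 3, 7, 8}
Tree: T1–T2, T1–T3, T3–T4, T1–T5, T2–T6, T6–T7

A tree decomposition must satisfy three properties: every vertex lies in some bag; for every edge, both endpoints lie together in some bag; and for every vertex, the bags containing it form a connected subtree. Here edge (1,6) lies in no bag, so the decomposition is invalid.

No — edge (1,6) lies in no bag.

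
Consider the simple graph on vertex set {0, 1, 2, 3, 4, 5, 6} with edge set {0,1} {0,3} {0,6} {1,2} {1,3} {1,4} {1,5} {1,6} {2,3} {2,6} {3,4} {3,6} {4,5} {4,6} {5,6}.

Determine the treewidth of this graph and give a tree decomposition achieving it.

Treewidth 3.
One optimal decomposition is:
Bags: B1 = {1, 2, 3, 6}  B2 = {1, 3, 4, 6}  B3 = {1, 4, 5, 6}  B4 = {0, 1, 3, 6}
Tree: B1–B2, B2–B3, B2–B4

Every bag has size at most 4, so the width is 4 − 1 = 3 and tw(G) ≤ 3. On the other hand G contains the 4-clique {0, 1, 3, 6}. A clique must lie in a single bag of any decomposition, so no decomposition can have width below 3. The upper and lower bounds meet at 3, so that is the treewidth.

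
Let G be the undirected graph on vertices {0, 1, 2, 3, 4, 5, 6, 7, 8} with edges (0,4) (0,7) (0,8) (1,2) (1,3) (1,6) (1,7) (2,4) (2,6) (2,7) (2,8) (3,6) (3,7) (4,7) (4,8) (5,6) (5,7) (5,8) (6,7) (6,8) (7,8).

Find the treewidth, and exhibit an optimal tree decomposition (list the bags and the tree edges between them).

Every bag has size at most 4, so the width is 4 − 1 = 3 and tw(G) ≤ 3. On the other hand G contains the 4-clique {0, 4, 7, 8}. A clique must lie in a single bag of any decomposition, so no decomposition can have width below 3. Combining the bounds, tw(G) = 3.

Treewidth 3.
Bags: B1 = {1, 2, 6, 7}  B2 = {2, 6, 7, 8}  B3 = {2, 4, 7, 8}  B4 = {5, 6, 7, 8}  B5 = {0, 4, 7, 8}  B6 = {1, 3, 6, 7}
Tree: B1–B2, B2–B3, B2–B4, B3–B5, B1–B6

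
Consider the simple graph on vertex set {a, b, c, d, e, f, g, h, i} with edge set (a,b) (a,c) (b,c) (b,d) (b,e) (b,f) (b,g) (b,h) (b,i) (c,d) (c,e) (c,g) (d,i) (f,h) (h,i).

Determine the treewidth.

2

A width-2 tree decomposition is:
Bags: B1 = {b, c, d}  B2 = {b, d, i}  B3 = {b, h, i}  B4 = {b, c, g}  B5 = {b, f, h}  B6 = {a, b, c}  B7 = {b, c, e}
Tree: B1–B2, B2–B3, B1–B4, B3–B5, B1–B6, B6–B7
Every bag has size at most 3, so the width is 3 − 1 = 2 and tw(G) ≤ 2. For the lower bound, the 3 vertices {b, f, h} are pairwise adjacent, and any tree decomposition puts a clique entirely inside one bag — forcing width ≥ 2. The upper and lower bounds meet at 2, so that is the treewidth.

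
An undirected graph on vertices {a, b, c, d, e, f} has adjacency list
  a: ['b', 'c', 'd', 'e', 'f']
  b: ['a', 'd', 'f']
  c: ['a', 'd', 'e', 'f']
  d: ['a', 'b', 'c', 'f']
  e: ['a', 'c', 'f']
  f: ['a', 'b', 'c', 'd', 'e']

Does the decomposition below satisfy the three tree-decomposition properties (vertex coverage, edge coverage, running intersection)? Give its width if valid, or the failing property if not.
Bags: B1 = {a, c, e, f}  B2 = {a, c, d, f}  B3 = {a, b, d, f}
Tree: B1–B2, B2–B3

Yes; width 3.

Checking the three conditions: (i) the bags cover all of {a, b, c, d, e, f}; (ii) for each edge, some bag contains both endpoints; (iii) the bags containing any fixed vertex form a subtree. All hold, so the decomposition is valid with width 4 − 1 = 3.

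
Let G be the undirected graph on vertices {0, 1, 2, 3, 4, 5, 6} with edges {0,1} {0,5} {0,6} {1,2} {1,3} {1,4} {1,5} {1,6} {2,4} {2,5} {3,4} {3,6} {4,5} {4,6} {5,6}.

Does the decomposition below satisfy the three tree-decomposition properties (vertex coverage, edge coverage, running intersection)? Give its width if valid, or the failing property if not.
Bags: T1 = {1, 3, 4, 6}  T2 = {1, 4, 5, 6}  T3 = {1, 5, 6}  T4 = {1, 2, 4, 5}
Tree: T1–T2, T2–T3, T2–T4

A tree decomposition must satisfy three properties: every vertex lies in some bag; for every edge, both endpoints lie together in some bag; and for every vertex, the bags containing it form a connected subtree. Here vertex 0 appears in no bag, so the decomposition is invalid.

No — vertex 0 appears in no bag.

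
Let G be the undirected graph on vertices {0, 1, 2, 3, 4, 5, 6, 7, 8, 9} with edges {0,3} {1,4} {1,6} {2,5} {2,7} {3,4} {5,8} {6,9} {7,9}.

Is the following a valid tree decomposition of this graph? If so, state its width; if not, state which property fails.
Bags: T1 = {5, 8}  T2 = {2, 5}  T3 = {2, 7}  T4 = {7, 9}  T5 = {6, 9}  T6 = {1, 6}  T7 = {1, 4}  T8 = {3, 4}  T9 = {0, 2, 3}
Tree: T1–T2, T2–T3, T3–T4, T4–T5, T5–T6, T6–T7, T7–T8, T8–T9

No — bags containing vertex 2 are not connected in the tree.

A tree decomposition must satisfy three properties: every vertex lies in some bag; for every edge, both endpoints lie together in some bag; and for every vertex, the bags containing it form a connected subtree. Here bags containing vertex 2 are not connected in the tree, so the decomposition is invalid.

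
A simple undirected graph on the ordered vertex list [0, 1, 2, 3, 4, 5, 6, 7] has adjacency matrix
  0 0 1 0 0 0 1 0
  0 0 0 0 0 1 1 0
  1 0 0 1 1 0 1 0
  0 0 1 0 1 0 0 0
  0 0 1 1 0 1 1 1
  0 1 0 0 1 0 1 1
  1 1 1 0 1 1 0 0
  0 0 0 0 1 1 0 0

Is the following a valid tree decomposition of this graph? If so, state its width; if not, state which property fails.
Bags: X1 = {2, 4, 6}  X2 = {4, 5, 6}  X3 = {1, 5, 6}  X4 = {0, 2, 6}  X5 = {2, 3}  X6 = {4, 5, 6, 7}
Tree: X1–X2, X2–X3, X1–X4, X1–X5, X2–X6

A tree decomposition must satisfy three properties: every vertex lies in some bag; for every edge, both endpoints lie together in some bag; and for every vertex, the bags containing it form a connected subtree. Here edge (4,3) lies in no bag, so the decomposition is invalid.

No — edge (4,3) lies in no bag.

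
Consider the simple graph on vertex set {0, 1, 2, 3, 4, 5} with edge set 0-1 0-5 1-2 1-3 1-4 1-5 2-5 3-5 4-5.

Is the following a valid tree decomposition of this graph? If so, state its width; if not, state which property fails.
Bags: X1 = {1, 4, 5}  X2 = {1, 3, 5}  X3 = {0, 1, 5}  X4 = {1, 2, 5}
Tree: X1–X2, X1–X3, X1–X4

Yes; width 2.

Checking the three conditions: (i) the bags cover all of {0, 1, 2, 3, 4, 5}; (ii) for each edge, some bag contains both endpoints; (iii) the bags containing any fixed vertex form a subtree. All hold, so the decomposition is valid with width 3 − 1 = 2.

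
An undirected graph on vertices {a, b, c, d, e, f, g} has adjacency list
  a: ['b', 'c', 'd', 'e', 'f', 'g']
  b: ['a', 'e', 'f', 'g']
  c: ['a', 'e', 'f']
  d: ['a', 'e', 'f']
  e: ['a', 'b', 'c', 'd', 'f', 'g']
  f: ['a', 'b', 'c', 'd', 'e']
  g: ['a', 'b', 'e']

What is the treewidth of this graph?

3

A width-3 tree decomposition is:
Bags: B1 = {a, b, e, f}  B2 = {a, c, e, f}  B3 = {a, b, e, g}  B4 = {a, d, e, f}
Tree: B1–B2, B1–B3, B2–B4
Each bag holds 4 vertices, so the decomposition has width 3, which upper-bounds the treewidth. For the lower bound, the 4 vertices {a, b, e, g} are pairwise adjacent, and any tree decomposition puts a clique entirely inside one bag — forcing width ≥ 3. The upper and lower bounds meet at 3, so that is the treewidth.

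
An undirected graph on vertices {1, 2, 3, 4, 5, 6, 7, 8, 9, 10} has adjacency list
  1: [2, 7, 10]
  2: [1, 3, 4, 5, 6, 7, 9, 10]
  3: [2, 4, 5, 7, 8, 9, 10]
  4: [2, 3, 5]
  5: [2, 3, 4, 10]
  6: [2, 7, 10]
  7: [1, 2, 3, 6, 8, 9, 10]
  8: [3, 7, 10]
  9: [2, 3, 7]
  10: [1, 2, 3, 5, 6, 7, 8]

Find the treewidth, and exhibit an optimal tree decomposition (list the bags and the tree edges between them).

Each bag holds 4 vertices, so the decomposition has width 3, which upper-bounds the treewidth. Conversely, {3, 7, 8, 10} is a clique of size 4, and the vertices of any clique must share a bag in every tree decomposition; so some bag has ≥ 4 vertices and tw(G) ≥ 3. Therefore the treewidth is 3.

Treewidth 3.
Bags: B1 = {2, 3, 5, 10}  B2 = {2, 3, 4, 5}  B3 = {2, 3, 7, 10}  B4 = {2, 6, 7, 10}  B5 = {2, 3, 7, 9}  B6 = {3, 7, 8, 10}  B7 = {1, 2, 7, 10}
Tree: B1–B2, B1–B3, B3–B4, B3–B5, B3–B6, B4–B7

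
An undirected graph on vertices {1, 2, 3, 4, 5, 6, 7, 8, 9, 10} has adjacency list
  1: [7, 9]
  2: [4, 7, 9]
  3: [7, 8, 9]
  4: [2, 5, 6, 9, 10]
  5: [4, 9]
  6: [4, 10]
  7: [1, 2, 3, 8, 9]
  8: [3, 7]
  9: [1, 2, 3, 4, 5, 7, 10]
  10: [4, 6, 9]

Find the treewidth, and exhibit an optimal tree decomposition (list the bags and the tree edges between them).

Each bag holds 3 vertices, so the decomposition has width 2, which upper-bounds the treewidth. On the other hand G contains the 3-clique {3, 7, 8}. A clique must lie in a single bag of any decomposition, so no decomposition can have width below 2. Hence tw(G) = 2 exactly.

Treewidth 2.
One such decomposition:
Bags: B1 = {3, 7, 9}  B2 = {2, 7, 9}  B3 = {2, 4, 9}  B4 = {3, 7, 8}  B5 = {1, 7, 9}  B6 = {4, 5, 9}  B7 = {4, 9, 10}  B8 = {4, 6, 10}
Tree: B1–B2, B2–B3, B1–B4, B1–B5, B3–B6, B3–B7, B7–B8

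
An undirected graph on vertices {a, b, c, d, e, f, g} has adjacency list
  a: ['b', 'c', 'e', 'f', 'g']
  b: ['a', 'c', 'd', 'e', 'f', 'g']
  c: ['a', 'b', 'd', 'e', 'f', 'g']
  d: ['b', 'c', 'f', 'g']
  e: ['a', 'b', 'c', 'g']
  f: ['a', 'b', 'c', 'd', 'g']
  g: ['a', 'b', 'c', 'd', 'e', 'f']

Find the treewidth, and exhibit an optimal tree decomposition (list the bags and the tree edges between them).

Each bag holds 5 vertices, so the decomposition has width 4, which upper-bounds the treewidth. On the other hand G contains the 5-clique {a, b, c, e, g}. A clique must lie in a single bag of any decomposition, so no decomposition can have width below 4. Combining the bounds, tw(G) = 4.

Treewidth 4.
One such decomposition:
Bags: B1 = {a, b, c, f, g}  B2 = {a, b, c, e, g}  B3 = {b, c, d, f, g}
Tree: B1–B2, B1–B3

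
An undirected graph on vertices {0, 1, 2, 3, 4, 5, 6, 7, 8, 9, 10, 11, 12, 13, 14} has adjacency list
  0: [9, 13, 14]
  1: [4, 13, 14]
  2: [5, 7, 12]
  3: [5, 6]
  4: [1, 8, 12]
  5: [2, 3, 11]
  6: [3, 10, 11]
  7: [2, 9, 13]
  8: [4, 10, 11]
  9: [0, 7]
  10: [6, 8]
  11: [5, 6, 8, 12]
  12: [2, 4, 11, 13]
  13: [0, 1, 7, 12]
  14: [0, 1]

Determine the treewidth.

3

A width-3 tree decomposition is:
Bags: B1 = {0, 1, 9, 14}  B2 = {0, 1, 9, 13}  B3 = {1, 7, 9, 13}  B4 = {1, 4, 7, 13}  B5 = {4, 7, 12, 13}  B6 = {2, 4, 7, 12}  B7 = {2, 4, 8, 12}  B8 = {2, 8, 11, 12}  B9 = {2, 5, 8, 11}  B10 = {5, 8, 10, 11}  B11 = {5, 6, 10, 11}  B12 = {3, 5, 6, 10}
Tree: B1–B2, B2–B3, B3–B4, B4–B5, B5–B6, B6–B7, B7–B8, B8–B9, B9–B10, B10–B11, B11–B12
The largest bag has 4 vertices, giving width 3; this decomposition certifies tw(G) ≤ 3. For the lower bound: the 4 vertex sets {0,9,14}, {1}, {13}, {2,4,7,12} are disjoint, each induces a connected subgraph, and every pair is joined by at least one edge of G. Contracting each set to a single vertex therefore yields K_{4} as a minor, and since treewidth is minor-monotone, tw(G) ≥ tw(K_{4}) = 3. Hence tw(G) = 3 exactly.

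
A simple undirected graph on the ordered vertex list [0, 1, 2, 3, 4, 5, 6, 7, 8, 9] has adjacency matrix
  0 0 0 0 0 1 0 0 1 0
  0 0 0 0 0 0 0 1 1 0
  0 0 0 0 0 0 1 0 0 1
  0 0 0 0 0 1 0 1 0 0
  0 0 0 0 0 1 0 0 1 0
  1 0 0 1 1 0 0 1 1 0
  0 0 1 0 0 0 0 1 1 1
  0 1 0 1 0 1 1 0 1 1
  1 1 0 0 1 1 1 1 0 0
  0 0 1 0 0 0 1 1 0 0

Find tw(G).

A width-2 tree decomposition is:
Bags: B1 = {5, 7, 8}  B2 = {6, 7, 8}  B3 = {6, 7, 9}  B4 = {0, 5, 8}  B5 = {4, 5, 8}  B6 = {1, 7, 8}  B7 = {2, 6, 9}  B8 = {3, 5, 7}
Tree: B1–B2, B2–B3, B1–B4, B4–B5, B1–B6, B3–B7, B1–B8
Every bag has size at most 3, so the width is 3 − 1 = 2 and tw(G) ≤ 2. On the other hand G contains the 3-clique {0, 5, 8}. A clique must lie in a single bag of any decomposition, so no decomposition can have width below 2. Therefore the treewidth is 2.

2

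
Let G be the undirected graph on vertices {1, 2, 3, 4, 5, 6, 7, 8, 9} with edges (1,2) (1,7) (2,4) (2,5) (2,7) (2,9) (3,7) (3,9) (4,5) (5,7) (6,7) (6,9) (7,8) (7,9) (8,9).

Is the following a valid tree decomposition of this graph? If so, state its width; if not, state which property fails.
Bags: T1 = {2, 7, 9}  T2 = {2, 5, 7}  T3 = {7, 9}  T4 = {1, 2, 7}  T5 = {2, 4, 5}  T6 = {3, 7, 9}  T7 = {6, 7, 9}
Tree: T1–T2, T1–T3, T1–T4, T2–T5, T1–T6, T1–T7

No — vertex 8 appears in no bag.

A tree decomposition must satisfy three properties: every vertex lies in some bag; for every edge, both endpoints lie together in some bag; and for every vertex, the bags containing it form a connected subtree. Here vertex 8 appears in no bag, so the decomposition is invalid.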